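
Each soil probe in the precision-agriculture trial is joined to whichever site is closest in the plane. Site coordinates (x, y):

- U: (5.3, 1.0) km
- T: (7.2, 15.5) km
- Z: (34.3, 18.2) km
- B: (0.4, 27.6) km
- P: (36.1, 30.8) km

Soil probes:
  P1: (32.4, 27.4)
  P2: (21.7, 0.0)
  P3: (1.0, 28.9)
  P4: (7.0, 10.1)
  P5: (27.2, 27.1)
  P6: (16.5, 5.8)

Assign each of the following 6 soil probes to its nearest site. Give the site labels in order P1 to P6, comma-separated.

P1 → P (d²=25.25)
P2 → U (d²=269.96)
P3 → B (d²=2.05)
P4 → T (d²=29.20)
P5 → P (d²=92.90)
P6 → U (d²=148.48)

P, U, B, T, P, U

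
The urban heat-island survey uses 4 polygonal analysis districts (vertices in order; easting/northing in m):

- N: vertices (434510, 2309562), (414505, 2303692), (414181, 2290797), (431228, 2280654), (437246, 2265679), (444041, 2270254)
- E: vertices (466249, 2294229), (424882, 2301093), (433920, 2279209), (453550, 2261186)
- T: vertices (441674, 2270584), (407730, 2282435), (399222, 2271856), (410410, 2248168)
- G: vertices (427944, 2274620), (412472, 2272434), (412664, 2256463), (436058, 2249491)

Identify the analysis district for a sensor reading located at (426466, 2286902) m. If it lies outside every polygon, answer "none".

Cast a ray rightward from (426466, 2286902). For each polygon, the edges (by vertex number in listed order) whose endpoints lie on opposite sides of northing = 2286902, where each meets that height, and whether that is right or left of the point:
N: 3–4 at easting≈420727.2 (left), 6–1 at easting≈440004.4 (right) → 1 crossing.
E: 2–3 at easting≈430742.8 (right), 4–1 at easting≈463433.1 (right) → 2 crossings.
T: no edge straddles that height → 0 crossings.
G: no edge straddles that height → 0 crossings.
Only N has an odd count, so the point is inside N.

N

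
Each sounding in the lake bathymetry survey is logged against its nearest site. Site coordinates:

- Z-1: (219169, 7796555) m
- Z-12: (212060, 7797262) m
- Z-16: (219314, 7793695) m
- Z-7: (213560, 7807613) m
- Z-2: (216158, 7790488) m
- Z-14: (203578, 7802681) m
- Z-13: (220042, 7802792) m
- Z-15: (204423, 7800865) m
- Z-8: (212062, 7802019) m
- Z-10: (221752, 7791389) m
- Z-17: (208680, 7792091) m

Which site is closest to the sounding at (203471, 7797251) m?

Squared distances to each site:
Z-1: 246911620.000; Z-12: 73771042.000; Z-16: 263645785.000; Z-7: 209158965.000; Z-2: 206698138.000; Z-14: 29496349.000; Z-13: 305300722.000; Z-15: 13967300.000; Z-8: 96539105.000; Z-10: 368558005.000; Z-17: 53759281.000.
Minimum at Z-15.

Z-15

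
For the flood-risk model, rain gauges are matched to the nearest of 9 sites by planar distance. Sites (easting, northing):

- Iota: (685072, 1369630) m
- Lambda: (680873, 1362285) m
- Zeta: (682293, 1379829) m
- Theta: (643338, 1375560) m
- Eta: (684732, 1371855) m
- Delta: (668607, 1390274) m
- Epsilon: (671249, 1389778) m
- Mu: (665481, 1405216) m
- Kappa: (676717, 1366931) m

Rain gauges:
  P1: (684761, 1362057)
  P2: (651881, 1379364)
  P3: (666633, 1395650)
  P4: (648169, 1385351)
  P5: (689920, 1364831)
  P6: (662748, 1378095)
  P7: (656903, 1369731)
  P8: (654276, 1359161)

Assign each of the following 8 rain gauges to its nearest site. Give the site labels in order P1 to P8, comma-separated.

P1 → Lambda (d²=15168528.00)
P2 → Theta (d²=87453265.00)
P3 → Delta (d²=32798052.00)
P4 → Theta (d²=119202242.00)
P5 → Iota (d²=46533505.00)
P6 → Delta (d²=182655922.00)
P7 → Theta (d²=217986466.00)
P8 → Theta (d²=388567045.00)

Lambda, Theta, Delta, Theta, Iota, Delta, Theta, Theta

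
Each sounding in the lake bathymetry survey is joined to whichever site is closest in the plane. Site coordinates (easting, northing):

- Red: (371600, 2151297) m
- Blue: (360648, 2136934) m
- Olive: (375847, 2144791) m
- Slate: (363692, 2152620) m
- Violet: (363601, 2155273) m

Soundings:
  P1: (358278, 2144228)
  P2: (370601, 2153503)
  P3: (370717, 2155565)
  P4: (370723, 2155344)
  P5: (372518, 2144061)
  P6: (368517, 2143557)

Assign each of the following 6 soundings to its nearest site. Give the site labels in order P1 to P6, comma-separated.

P1 → Blue (d²=58819336.00)
P2 → Red (d²=5864437.00)
P3 → Red (d²=18995513.00)
P4 → Red (d²=17147338.00)
P5 → Olive (d²=11615141.00)
P6 → Olive (d²=55251656.00)

Blue, Red, Red, Red, Olive, Olive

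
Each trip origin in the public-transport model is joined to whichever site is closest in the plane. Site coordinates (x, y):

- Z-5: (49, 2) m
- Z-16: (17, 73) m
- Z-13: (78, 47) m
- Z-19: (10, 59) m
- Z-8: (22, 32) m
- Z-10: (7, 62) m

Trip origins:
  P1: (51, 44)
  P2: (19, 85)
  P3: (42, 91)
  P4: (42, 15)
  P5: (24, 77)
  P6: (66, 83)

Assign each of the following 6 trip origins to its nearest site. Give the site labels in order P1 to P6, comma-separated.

Z-13, Z-16, Z-16, Z-5, Z-16, Z-13

P1 → Z-13 (d²=738.00)
P2 → Z-16 (d²=148.00)
P3 → Z-16 (d²=949.00)
P4 → Z-5 (d²=218.00)
P5 → Z-16 (d²=65.00)
P6 → Z-13 (d²=1440.00)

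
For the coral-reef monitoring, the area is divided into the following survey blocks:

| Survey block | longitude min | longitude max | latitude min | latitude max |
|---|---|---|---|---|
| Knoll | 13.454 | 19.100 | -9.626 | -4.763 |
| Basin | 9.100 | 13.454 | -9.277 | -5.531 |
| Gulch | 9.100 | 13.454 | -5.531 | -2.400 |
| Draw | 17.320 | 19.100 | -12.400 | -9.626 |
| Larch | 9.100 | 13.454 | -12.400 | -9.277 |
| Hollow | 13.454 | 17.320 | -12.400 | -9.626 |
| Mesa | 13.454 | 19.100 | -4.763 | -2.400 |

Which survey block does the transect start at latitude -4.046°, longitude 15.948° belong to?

The point has longitude = 15.948 and latitude = -4.046.
Only Mesa satisfies 13.454 ≤ longitude ≤ 19.100 and -4.763 ≤ latitude ≤ -2.400.

Mesa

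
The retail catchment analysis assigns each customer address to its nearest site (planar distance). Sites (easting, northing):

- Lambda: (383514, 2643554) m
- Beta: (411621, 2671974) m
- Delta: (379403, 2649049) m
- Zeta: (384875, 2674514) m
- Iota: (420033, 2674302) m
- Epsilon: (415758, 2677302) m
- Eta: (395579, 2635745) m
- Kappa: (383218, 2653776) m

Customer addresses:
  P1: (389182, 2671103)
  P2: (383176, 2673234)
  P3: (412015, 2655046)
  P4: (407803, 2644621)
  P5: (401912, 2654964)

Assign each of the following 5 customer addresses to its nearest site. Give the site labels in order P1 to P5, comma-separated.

P1 → Zeta (d²=30185170.00)
P2 → Zeta (d²=4525001.00)
P3 → Beta (d²=286712420.00)
P4 → Eta (d²=228209552.00)
P5 → Kappa (d²=350876980.00)

Zeta, Zeta, Beta, Eta, Kappa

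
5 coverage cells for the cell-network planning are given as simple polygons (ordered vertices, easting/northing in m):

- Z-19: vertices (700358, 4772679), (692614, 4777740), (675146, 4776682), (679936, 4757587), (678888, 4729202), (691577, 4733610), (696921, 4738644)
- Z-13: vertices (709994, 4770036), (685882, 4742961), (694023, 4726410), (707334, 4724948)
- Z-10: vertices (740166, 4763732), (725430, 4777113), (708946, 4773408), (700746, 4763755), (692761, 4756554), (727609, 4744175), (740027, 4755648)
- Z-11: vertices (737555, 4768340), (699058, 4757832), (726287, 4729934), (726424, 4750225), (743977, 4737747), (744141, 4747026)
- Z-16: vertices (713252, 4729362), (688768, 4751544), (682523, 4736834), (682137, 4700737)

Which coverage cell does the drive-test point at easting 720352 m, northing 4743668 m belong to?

Cast a ray rightward from (720352, 4743668). For each polygon, the edges (by vertex number in listed order) whose endpoints lie on opposite sides of northing = 4743668, where each meets that height, and whether that is right or left of the point:
Z-19: 4–5 at easting≈679422.1 (left), 7–1 at easting≈697428.3 (left) → 0 crossings.
Z-13: 1–2 at easting≈686511.6 (left), 4–1 at easting≈708438.4 (left) → 0 crossings.
Z-10: no edge straddles that height → 0 crossings.
Z-11: 2–3 at easting≈712882.3 (left), 3–4 at easting≈726379.7 (right), 4–5 at easting≈735647.8 (right), 5–6 at easting≈744081.6 (right) → 3 crossings.
Z-16: 1–2 at easting≈697461.4 (left), 2–3 at easting≈685424.3 (left) → 0 crossings.
Only Z-11 has an odd count, so the point is inside Z-11.

Z-11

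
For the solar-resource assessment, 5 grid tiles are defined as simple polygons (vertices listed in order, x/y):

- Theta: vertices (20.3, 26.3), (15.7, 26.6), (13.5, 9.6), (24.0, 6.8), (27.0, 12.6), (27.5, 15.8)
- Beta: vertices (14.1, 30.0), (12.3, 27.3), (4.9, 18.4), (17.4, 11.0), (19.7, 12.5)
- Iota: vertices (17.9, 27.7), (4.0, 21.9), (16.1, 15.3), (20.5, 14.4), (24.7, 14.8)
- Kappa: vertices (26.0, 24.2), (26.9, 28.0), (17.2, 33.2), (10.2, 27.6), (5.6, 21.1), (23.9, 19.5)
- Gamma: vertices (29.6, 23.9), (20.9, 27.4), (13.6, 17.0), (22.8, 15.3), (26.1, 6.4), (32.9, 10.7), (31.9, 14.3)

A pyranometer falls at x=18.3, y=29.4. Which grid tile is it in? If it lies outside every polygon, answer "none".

Cast a ray rightward from (18.3, 29.4). For each polygon, the edges (by vertex number in listed order) whose endpoints lie on opposite sides of y = 29.4, where each meets that height, and whether that is right or left of the point:
Theta: no edge straddles that height → 0 crossings.
Beta: 1–2 at x≈13.70 (left), 5–1 at x≈14.29 (left) → 0 crossings.
Iota: no edge straddles that height → 0 crossings.
Kappa: 2–3 at x≈24.29 (right), 3–4 at x≈12.45 (left) → 1 crossing.
Gamma: no edge straddles that height → 0 crossings.
Only Kappa has an odd count, so the point is inside Kappa.

Kappa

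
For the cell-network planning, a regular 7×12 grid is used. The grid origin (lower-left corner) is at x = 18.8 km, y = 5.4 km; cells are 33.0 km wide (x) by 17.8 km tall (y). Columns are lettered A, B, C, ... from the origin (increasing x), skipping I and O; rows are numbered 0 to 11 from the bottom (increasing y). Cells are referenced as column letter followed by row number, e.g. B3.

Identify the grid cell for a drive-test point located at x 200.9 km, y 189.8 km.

Column index: ⌊(200.9 − 18.8) / 33.0⌋ = ⌊5.518⌋ = 5 → column F
Row offset from origin: ⌊(189.8 − 5.4) / 17.8⌋ = ⌊10.360⌋ = 10 → row 10

F10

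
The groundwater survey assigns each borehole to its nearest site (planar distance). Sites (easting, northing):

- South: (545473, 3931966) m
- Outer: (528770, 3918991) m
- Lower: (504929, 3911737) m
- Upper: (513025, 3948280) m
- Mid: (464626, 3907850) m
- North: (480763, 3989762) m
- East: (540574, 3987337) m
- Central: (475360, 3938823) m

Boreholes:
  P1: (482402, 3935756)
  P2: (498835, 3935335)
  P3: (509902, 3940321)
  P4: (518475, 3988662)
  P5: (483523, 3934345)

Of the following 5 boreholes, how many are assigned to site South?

P1 → Central
P2 → Upper
P3 → Upper
P4 → East
P5 → Central
0 of the 5 go to South.

0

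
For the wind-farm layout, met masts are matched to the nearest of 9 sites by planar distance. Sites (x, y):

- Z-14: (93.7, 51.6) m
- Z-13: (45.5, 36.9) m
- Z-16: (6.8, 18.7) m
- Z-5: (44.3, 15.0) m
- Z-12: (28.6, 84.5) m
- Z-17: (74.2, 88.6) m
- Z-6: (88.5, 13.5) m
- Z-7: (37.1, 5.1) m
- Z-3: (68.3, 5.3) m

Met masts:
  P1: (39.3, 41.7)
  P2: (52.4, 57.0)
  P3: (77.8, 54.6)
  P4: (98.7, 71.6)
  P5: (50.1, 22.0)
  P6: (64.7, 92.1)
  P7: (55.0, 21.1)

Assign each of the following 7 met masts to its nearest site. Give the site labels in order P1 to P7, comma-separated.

P1 → Z-13 (d²=61.48)
P2 → Z-13 (d²=451.62)
P3 → Z-14 (d²=261.81)
P4 → Z-14 (d²=425.00)
P5 → Z-5 (d²=82.64)
P6 → Z-17 (d²=102.50)
P7 → Z-5 (d²=151.70)

Z-13, Z-13, Z-14, Z-14, Z-5, Z-17, Z-5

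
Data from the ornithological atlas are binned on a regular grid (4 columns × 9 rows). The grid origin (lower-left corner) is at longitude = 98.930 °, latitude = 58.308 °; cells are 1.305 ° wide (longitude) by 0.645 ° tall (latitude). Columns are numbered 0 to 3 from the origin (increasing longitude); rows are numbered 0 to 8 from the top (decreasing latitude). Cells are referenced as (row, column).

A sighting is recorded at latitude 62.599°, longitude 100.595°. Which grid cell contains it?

Column index: ⌊(100.595 − 98.930) / 1.305⌋ = ⌊1.276⌋ = 1
Row offset from origin: ⌊(62.599 − 58.308) / 0.645⌋ = ⌊6.653⌋ = 6 → row 2 (counted from top)

(2, 1)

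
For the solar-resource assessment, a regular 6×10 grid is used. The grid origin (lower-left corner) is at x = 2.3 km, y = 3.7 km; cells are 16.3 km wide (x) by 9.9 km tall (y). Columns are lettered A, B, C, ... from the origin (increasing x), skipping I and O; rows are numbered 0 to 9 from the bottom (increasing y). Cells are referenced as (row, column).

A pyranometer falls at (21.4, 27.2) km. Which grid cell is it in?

(2, B)

Column index: ⌊(21.4 − 2.3) / 16.3⌋ = ⌊1.172⌋ = 1 → column B
Row offset from origin: ⌊(27.2 − 3.7) / 9.9⌋ = ⌊2.374⌋ = 2 → row 2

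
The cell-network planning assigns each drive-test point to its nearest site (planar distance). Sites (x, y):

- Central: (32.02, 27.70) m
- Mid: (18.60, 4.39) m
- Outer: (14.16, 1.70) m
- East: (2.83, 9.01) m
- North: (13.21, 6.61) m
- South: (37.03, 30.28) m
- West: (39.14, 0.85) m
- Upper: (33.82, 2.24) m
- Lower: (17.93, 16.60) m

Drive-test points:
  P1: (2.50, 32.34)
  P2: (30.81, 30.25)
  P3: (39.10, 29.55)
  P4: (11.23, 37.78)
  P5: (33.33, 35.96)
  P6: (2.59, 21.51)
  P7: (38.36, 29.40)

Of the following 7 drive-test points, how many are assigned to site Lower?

2

P1 → Lower
P2 → Central
P3 → South
P4 → Lower
P5 → South
P6 → East
P7 → South
2 of the 7 go to Lower.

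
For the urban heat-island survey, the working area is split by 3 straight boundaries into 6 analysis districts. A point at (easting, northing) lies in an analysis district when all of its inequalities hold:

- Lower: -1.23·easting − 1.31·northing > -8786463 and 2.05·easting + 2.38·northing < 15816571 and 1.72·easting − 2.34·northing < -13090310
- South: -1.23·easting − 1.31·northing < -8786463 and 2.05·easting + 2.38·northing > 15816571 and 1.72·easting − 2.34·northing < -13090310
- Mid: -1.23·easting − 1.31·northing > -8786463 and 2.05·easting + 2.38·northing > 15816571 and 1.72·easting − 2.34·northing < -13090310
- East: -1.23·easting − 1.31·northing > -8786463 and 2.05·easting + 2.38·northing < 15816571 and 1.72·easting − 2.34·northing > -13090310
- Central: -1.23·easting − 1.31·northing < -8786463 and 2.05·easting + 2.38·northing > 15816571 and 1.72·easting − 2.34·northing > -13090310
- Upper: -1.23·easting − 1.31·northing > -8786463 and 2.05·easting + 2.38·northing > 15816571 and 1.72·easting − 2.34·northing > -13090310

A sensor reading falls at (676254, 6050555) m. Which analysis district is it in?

East

-1.23·676254 − 1.31·6050555 = -8758019.470, which is > -8786463
2.05·676254 + 2.38·6050555 = 15786641.600, which is < 15816571
1.72·676254 − 2.34·6050555 = -12995141.820, which is > -13090310
This sign pattern matches East.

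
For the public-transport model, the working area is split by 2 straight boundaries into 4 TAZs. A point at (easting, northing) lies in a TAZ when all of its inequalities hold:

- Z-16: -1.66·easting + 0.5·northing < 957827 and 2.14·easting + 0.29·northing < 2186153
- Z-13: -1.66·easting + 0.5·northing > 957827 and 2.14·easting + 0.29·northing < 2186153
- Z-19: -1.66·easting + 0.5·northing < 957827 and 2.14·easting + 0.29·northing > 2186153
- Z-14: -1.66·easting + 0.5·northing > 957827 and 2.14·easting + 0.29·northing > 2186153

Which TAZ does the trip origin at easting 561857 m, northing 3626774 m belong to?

-1.66·561857 + 0.5·3626774 = 880704.380, which is < 957827
2.14·561857 + 0.29·3626774 = 2254138.440, which is > 2186153
This sign pattern matches Z-19.

Z-19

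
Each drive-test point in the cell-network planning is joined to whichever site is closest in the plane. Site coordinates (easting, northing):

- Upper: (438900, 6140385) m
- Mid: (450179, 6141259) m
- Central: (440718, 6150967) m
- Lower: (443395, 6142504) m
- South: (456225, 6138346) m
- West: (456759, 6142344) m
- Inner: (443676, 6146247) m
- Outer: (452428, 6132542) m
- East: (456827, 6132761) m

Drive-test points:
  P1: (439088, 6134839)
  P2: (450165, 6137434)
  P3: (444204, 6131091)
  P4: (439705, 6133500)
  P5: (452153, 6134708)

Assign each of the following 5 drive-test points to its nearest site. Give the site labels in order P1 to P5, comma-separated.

P1 → Upper (d²=30793460.00)
P2 → Mid (d²=14630821.00)
P3 → Outer (d²=69739577.00)
P4 → Upper (d²=48051250.00)
P5 → Outer (d²=4767181.00)

Upper, Mid, Outer, Upper, Outer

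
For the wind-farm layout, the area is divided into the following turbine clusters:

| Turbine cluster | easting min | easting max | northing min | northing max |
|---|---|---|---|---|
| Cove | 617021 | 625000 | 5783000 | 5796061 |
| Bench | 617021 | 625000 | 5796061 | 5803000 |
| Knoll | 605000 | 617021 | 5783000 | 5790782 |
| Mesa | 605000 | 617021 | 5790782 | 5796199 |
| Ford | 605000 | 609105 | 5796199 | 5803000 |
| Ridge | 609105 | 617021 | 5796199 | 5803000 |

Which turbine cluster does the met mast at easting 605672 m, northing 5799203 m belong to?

Ford

The point has easting = 605672 and northing = 5799203.
Only Ford satisfies 605000 ≤ easting ≤ 609105 and 5796199 ≤ northing ≤ 5803000.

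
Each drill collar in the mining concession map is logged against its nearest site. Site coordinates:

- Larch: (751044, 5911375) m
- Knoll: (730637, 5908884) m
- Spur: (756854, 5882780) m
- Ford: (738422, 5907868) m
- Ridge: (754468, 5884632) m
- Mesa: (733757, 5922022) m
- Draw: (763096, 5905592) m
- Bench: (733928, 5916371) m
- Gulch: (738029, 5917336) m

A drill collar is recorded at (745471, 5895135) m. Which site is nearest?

Squared distances to each site:
Larch: 294795929.000; Knoll: 409082557.000; Spur: 282218714.000; Ford: 211817690.000; Ridge: 191259018.000; Mesa: 860128565.000; Draw: 419989474.000; Bench: 584208545.000; Gulch: 548267765.000.
Minimum at Ridge.

Ridge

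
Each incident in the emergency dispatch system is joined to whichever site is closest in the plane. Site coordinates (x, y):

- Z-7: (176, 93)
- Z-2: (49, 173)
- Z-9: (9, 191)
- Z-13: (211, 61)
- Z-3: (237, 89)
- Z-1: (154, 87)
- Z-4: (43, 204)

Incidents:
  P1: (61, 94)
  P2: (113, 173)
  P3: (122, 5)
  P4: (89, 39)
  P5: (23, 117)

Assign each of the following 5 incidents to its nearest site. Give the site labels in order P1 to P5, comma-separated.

P1 → Z-2 (d²=6385.00)
P2 → Z-2 (d²=4096.00)
P3 → Z-1 (d²=7748.00)
P4 → Z-1 (d²=6529.00)
P5 → Z-2 (d²=3812.00)

Z-2, Z-2, Z-1, Z-1, Z-2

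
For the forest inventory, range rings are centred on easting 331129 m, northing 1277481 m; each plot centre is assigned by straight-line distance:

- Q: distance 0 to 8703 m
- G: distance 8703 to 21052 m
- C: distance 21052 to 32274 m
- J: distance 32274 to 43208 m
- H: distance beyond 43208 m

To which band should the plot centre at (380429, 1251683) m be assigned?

Distance = √((380429−331129)² + (1251683−1277481)²) = √(2430490000.000 + 665536804.000) = 55641.952 m.
43208 ≤ 55641.952 < ∞ → H.

H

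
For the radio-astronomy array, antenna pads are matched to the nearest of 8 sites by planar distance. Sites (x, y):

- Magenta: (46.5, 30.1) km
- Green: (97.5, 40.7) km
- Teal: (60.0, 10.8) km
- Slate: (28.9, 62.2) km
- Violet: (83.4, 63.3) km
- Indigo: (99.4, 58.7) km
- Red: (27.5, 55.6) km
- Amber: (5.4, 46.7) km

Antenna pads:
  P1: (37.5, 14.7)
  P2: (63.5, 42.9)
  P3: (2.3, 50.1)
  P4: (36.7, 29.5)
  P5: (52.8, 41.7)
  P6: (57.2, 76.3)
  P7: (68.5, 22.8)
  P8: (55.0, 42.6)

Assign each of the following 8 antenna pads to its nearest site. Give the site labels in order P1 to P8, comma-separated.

P1 → Magenta (d²=318.16)
P2 → Magenta (d²=452.84)
P3 → Amber (d²=21.17)
P4 → Magenta (d²=96.40)
P5 → Magenta (d²=174.25)
P6 → Violet (d²=855.44)
P7 → Teal (d²=216.25)
P8 → Magenta (d²=228.50)

Magenta, Magenta, Amber, Magenta, Magenta, Violet, Teal, Magenta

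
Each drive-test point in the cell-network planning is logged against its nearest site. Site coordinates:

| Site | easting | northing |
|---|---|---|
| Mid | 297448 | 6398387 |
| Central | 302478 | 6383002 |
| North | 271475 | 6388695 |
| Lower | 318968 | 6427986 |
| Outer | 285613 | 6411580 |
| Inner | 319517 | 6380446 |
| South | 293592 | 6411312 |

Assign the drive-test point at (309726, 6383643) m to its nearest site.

Squared distances to each site:
Mid: 368134820.000; Central: 52944385.000; North: 1488661705.000; Lower: 2051716213.000; Outer: 1361912738.000; Inner: 106084490.000; South: 1025879517.000.
Minimum at Central.

Central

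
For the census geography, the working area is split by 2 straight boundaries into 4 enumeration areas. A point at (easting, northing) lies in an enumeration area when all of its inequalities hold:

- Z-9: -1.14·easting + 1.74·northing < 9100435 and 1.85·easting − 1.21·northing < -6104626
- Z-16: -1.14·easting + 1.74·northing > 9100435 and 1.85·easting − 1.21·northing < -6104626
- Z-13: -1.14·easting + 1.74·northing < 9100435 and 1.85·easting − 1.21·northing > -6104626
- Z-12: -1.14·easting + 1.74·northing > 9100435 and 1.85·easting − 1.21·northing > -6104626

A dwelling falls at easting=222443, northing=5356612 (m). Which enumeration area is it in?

-1.14·222443 + 1.74·5356612 = 9066919.860, which is < 9100435
1.85·222443 − 1.21·5356612 = -6069980.970, which is > -6104626
This sign pattern matches Z-13.

Z-13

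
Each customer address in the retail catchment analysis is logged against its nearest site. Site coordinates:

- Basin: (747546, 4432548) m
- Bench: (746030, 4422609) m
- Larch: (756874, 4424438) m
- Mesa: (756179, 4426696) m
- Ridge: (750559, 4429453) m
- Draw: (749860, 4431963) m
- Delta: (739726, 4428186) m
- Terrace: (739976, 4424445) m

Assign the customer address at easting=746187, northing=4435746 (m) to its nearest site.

Basin

Squared distances to each site:
Basin: 12074085.000; Bench: 172605418.000; Larch: 242082833.000; Mesa: 181742564.000; Ridge: 58716233.000; Draw: 27802018.000; Delta: 98898121.000; Terrace: 166289122.000.
Minimum at Basin.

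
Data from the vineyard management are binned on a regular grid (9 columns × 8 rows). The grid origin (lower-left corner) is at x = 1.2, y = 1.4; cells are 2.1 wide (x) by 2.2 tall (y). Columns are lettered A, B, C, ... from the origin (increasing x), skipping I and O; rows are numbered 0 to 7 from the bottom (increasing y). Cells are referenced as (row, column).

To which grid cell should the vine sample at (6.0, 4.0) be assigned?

Column index: ⌊(6.0 − 1.2) / 2.1⌋ = ⌊2.286⌋ = 2 → column C
Row offset from origin: ⌊(4.0 − 1.4) / 2.2⌋ = ⌊1.182⌋ = 1 → row 1

(1, C)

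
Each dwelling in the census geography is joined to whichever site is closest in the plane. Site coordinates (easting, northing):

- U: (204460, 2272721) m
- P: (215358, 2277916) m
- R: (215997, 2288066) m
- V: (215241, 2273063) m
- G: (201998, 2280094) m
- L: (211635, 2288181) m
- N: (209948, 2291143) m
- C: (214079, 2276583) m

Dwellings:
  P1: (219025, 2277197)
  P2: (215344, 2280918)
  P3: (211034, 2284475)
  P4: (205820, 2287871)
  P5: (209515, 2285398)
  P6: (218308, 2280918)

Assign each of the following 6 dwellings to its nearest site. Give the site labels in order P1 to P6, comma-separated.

P1 → P (d²=13963850.00)
P2 → P (d²=9012200.00)
P3 → L (d²=14095637.00)
P4 → N (d²=27746368.00)
P5 → L (d²=12239489.00)
P6 → P (d²=17714504.00)

P, P, L, N, L, P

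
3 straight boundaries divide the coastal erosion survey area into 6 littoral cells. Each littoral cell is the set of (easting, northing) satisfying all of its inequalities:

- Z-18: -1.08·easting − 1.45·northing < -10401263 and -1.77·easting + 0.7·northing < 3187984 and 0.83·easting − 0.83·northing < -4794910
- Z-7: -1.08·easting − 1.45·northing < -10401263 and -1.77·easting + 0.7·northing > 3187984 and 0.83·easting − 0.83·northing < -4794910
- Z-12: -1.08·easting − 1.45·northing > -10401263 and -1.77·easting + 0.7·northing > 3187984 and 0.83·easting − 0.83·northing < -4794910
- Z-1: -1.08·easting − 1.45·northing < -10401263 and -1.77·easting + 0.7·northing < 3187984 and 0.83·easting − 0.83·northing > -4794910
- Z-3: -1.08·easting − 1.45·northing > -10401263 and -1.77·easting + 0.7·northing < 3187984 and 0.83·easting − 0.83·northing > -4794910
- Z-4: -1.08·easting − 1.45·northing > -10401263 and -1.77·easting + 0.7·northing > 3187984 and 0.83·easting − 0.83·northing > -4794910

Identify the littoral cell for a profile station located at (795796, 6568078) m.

-1.08·795796 − 1.45·6568078 = -10383172.780, which is > -10401263
-1.77·795796 + 0.7·6568078 = 3189095.680, which is > 3187984
0.83·795796 − 0.83·6568078 = -4790994.060, which is > -4794910
This sign pattern matches Z-4.

Z-4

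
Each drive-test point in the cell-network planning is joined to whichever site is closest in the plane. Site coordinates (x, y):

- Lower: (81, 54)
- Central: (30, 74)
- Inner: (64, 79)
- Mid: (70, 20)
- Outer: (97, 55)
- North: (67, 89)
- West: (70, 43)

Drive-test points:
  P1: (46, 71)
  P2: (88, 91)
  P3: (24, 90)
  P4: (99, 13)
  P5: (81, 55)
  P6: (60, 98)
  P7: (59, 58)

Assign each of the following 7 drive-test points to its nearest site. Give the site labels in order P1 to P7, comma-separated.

P1 → Central (d²=265.00)
P2 → North (d²=445.00)
P3 → Central (d²=292.00)
P4 → Mid (d²=890.00)
P5 → Lower (d²=1.00)
P6 → North (d²=130.00)
P7 → West (d²=346.00)

Central, North, Central, Mid, Lower, North, West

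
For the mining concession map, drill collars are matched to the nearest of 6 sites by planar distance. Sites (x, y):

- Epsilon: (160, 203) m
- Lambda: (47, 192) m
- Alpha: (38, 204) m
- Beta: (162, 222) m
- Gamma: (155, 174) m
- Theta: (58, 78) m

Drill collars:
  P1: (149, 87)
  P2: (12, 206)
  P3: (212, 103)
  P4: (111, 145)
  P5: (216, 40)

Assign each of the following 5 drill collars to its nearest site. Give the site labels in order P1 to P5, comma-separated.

Gamma, Alpha, Gamma, Gamma, Gamma

P1 → Gamma (d²=7605.00)
P2 → Alpha (d²=680.00)
P3 → Gamma (d²=8290.00)
P4 → Gamma (d²=2777.00)
P5 → Gamma (d²=21677.00)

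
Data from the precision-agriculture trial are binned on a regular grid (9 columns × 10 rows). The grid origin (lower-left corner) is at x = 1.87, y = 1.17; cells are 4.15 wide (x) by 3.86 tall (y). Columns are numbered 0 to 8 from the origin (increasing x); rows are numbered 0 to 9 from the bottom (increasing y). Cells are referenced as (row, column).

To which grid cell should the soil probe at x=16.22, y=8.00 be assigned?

Column index: ⌊(16.22 − 1.87) / 4.15⌋ = ⌊3.458⌋ = 3
Row offset from origin: ⌊(8.00 − 1.17) / 3.86⌋ = ⌊1.769⌋ = 1 → row 1

(1, 3)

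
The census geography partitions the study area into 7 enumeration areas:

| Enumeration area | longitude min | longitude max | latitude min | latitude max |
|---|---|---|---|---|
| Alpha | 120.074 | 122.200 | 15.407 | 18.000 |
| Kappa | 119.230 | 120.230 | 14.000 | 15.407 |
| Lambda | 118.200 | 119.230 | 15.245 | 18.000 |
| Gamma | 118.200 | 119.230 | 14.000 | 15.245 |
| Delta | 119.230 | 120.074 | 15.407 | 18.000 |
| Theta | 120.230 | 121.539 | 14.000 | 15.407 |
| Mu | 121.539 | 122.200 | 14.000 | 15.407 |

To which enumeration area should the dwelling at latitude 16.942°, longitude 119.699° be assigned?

The point has longitude = 119.699 and latitude = 16.942.
Only Delta satisfies 119.230 ≤ longitude ≤ 120.074 and 15.407 ≤ latitude ≤ 18.000.

Delta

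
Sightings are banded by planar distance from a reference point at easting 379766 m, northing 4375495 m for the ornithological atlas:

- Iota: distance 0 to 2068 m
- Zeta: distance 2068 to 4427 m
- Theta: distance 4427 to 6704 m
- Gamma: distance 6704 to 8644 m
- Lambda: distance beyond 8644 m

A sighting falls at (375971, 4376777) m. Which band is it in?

Distance = √((375971−379766)² + (4376777−4375495)²) = √(14402025.000 + 1643524.000) = 4005.690 m.
2068 ≤ 4005.690 < 4427 → Zeta.

Zeta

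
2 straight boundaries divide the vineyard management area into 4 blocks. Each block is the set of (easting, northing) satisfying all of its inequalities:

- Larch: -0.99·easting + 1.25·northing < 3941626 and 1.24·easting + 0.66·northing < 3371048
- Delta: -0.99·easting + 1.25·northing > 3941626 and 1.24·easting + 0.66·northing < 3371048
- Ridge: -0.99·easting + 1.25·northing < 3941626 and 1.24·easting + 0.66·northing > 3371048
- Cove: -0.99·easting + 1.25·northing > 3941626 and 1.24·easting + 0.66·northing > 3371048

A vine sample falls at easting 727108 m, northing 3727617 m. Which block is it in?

-0.99·727108 + 1.25·3727617 = 3939684.330, which is < 3941626
1.24·727108 + 0.66·3727617 = 3361841.140, which is < 3371048
This sign pattern matches Larch.

Larch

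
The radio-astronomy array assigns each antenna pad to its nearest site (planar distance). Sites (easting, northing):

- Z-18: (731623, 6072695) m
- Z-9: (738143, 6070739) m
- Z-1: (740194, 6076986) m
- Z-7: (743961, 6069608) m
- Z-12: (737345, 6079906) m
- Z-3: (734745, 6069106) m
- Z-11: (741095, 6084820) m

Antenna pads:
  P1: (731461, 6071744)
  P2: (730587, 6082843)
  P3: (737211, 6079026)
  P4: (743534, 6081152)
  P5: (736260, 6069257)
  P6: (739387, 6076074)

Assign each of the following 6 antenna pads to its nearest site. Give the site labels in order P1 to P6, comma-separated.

P1 → Z-18 (d²=930645.00)
P2 → Z-12 (d²=54296533.00)
P3 → Z-12 (d²=792356.00)
P4 → Z-11 (d²=19402945.00)
P5 → Z-3 (d²=2318026.00)
P6 → Z-1 (d²=1482993.00)

Z-18, Z-12, Z-12, Z-11, Z-3, Z-1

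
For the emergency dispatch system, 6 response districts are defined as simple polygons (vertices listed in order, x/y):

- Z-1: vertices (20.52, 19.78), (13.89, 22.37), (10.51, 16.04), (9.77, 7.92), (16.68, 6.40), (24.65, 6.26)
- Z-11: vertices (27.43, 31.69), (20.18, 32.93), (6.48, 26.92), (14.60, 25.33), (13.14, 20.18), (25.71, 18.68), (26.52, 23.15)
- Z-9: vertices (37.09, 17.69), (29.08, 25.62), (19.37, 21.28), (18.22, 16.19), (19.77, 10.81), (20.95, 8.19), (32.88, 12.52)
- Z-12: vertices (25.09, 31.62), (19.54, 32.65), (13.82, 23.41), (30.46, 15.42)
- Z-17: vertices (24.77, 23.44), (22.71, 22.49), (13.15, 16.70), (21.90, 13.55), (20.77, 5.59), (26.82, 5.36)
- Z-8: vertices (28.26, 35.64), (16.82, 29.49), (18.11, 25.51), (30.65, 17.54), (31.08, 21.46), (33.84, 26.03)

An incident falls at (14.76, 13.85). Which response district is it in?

Cast a ray rightward from (14.76, 13.85). For each polygon, the edges (by vertex number in listed order) whose endpoints lie on opposite sides of y = 13.85, where each meets that height, and whether that is right or left of the point:
Z-1: 3–4 at x≈10.310 (left), 6–1 at x≈22.331 (right) → 1 crossing.
Z-11: no edge straddles that height → 0 crossings.
Z-9: 4–5 at x≈18.894 (right), 7–1 at x≈33.963 (right) → 2 crossings.
Z-12: no edge straddles that height → 0 crossings.
Z-17: 3–4 at x≈21.067 (right), 6–1 at x≈25.857 (right) → 2 crossings.
Z-8: no edge straddles that height → 0 crossings.
Only Z-1 has an odd count, so the point is inside Z-1.

Z-1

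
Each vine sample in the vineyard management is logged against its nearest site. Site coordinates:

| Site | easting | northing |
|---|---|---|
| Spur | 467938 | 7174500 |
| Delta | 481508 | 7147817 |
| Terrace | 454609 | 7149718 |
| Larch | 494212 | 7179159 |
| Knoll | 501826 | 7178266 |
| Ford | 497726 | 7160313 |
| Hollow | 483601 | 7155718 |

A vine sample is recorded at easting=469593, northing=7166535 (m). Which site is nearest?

Spur

Squared distances to each site:
Spur: 66180250.000; Delta: 492330749.000; Terrace: 507331745.000; Larch: 765460537.000; Knoll: 1176582650.000; Ford: 830178973.000; Hollow: 313231553.000.
Minimum at Spur.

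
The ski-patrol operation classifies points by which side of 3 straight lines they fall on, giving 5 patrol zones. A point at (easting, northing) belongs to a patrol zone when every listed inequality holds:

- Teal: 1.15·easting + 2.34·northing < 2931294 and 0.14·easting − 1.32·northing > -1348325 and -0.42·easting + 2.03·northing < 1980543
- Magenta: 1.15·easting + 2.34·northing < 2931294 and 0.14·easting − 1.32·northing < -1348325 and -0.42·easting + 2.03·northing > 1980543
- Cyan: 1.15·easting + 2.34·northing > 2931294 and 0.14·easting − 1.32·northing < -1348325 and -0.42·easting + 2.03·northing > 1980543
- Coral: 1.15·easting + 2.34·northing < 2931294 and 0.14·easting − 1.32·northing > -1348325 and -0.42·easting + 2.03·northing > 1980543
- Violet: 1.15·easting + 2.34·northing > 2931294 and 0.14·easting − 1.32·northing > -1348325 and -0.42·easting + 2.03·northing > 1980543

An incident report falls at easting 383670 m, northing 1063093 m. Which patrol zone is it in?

1.15·383670 + 2.34·1063093 = 2928858.120, which is < 2931294
0.14·383670 − 1.32·1063093 = -1349568.960, which is < -1348325
-0.42·383670 + 2.03·1063093 = 1996937.390, which is > 1980543
This sign pattern matches Magenta.

Magenta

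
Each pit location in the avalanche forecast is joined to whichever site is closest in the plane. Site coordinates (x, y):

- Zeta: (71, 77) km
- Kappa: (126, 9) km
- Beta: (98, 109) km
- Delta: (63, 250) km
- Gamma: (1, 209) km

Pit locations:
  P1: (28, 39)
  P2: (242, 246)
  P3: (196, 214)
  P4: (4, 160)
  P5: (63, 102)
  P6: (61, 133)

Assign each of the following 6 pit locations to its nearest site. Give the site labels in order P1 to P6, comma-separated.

P1 → Zeta (d²=3293.00)
P2 → Delta (d²=32057.00)
P3 → Delta (d²=18985.00)
P4 → Gamma (d²=2410.00)
P5 → Zeta (d²=689.00)
P6 → Beta (d²=1945.00)

Zeta, Delta, Delta, Gamma, Zeta, Beta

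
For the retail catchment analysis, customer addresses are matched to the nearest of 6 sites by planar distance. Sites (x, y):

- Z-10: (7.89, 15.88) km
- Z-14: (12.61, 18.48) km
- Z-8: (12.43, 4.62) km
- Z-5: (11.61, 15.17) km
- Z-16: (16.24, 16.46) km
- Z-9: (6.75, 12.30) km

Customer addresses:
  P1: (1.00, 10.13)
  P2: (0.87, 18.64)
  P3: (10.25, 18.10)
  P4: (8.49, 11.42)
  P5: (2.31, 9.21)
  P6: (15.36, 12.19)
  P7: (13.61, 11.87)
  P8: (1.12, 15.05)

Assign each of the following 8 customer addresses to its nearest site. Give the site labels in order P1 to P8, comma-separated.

P1 → Z-9 (d²=37.77)
P2 → Z-10 (d²=56.90)
P3 → Z-14 (d²=5.71)
P4 → Z-9 (d²=3.80)
P5 → Z-9 (d²=29.26)
P6 → Z-16 (d²=19.01)
P7 → Z-5 (d²=14.89)
P8 → Z-9 (d²=39.26)

Z-9, Z-10, Z-14, Z-9, Z-9, Z-16, Z-5, Z-9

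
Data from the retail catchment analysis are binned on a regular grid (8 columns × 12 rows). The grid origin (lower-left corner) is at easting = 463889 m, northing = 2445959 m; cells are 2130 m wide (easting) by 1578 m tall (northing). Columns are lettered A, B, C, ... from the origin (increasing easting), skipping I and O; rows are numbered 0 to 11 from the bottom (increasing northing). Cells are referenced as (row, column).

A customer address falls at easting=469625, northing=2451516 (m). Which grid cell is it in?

(3, C)

Column index: ⌊(469625 − 463889) / 2130⌋ = ⌊2.693⌋ = 2 → column C
Row offset from origin: ⌊(2451516 − 2445959) / 1578⌋ = ⌊3.522⌋ = 3 → row 3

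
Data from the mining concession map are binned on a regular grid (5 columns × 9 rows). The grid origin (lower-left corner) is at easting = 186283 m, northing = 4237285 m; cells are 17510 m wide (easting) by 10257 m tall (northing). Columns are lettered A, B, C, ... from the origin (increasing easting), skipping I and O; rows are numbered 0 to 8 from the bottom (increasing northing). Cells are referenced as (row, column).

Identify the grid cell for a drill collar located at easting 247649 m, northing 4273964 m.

(3, D)

Column index: ⌊(247649 − 186283) / 17510⌋ = ⌊3.505⌋ = 3 → column D
Row offset from origin: ⌊(4273964 − 4237285) / 10257⌋ = ⌊3.576⌋ = 3 → row 3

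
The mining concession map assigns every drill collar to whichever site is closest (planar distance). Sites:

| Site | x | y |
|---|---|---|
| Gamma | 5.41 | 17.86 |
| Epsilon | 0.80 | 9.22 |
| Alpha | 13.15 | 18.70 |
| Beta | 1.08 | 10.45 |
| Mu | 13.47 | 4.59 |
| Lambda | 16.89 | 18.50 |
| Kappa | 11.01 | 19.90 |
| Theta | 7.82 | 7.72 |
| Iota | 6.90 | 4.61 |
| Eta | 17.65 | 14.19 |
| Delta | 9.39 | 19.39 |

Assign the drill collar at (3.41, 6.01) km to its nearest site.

Squared distances to each site:
Gamma: 144.422; Epsilon: 17.116; Alpha: 255.904; Beta: 25.142; Mu: 103.220; Lambda: 337.711; Kappa: 250.692; Theta: 22.372; Iota: 14.140; Eta: 269.690; Delta: 214.785.
Minimum at Iota.

Iota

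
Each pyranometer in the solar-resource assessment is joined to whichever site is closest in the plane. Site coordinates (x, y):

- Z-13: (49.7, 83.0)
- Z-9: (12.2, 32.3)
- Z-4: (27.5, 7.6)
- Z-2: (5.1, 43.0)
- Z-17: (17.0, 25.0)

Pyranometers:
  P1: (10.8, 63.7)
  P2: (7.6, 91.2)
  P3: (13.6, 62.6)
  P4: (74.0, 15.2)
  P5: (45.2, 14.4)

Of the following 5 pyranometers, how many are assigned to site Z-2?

2

P1 → Z-2
P2 → Z-13
P3 → Z-2
P4 → Z-4
P5 → Z-4
2 of the 5 go to Z-2.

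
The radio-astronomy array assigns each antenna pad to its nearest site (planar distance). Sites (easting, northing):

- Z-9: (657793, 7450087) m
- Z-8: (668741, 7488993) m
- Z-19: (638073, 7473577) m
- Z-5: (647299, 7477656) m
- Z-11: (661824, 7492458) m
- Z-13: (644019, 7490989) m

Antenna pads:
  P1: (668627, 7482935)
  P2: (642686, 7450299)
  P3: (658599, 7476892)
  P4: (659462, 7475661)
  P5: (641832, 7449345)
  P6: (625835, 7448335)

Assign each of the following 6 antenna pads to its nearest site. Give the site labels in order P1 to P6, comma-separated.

P1 → Z-8 (d²=36712360.00)
P2 → Z-9 (d²=228266393.00)
P3 → Z-5 (d²=128273696.00)
P4 → Z-5 (d²=151918594.00)
P5 → Z-9 (d²=255304085.00)
P6 → Z-19 (d²=786927208.00)

Z-8, Z-9, Z-5, Z-5, Z-9, Z-19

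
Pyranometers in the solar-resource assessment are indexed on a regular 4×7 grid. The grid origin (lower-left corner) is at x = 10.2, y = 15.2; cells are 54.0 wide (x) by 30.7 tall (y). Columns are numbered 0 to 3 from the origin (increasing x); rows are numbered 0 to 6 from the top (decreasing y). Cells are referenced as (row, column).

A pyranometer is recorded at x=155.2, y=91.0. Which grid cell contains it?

(4, 2)

Column index: ⌊(155.2 − 10.2) / 54.0⌋ = ⌊2.685⌋ = 2
Row offset from origin: ⌊(91.0 − 15.2) / 30.7⌋ = ⌊2.469⌋ = 2 → row 4 (counted from top)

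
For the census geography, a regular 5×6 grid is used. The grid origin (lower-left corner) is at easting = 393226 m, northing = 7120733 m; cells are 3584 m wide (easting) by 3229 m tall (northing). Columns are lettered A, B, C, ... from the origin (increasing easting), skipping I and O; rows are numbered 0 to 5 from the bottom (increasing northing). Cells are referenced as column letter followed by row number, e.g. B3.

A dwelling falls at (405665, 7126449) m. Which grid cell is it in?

Column index: ⌊(405665 − 393226) / 3584⌋ = ⌊3.471⌋ = 3 → column D
Row offset from origin: ⌊(7126449 − 7120733) / 3229⌋ = ⌊1.770⌋ = 1 → row 1

D1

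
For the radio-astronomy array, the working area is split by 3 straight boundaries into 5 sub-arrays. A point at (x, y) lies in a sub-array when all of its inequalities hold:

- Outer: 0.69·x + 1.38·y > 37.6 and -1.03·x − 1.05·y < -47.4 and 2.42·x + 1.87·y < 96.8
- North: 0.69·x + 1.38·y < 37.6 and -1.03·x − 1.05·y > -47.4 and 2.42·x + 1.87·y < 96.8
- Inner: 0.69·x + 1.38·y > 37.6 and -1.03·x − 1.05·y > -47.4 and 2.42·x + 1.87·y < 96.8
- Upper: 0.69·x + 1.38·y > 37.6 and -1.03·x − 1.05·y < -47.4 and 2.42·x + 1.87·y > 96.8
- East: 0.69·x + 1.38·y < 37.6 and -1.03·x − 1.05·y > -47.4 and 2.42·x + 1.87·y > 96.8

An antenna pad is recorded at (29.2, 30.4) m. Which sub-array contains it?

Upper

0.69·29.2 + 1.38·30.4 = 62.100, which is > 37.6
-1.03·29.2 − 1.05·30.4 = -61.996, which is < -47.4
2.42·29.2 + 1.87·30.4 = 127.512, which is > 96.8
This sign pattern matches Upper.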